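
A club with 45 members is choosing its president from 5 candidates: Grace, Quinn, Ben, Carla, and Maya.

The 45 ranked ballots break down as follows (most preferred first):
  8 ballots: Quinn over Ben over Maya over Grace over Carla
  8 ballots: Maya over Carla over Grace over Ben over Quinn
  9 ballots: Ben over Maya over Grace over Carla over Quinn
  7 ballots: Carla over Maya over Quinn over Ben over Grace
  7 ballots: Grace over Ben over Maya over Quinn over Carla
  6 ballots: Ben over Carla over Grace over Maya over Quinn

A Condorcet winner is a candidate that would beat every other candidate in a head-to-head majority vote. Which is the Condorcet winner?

Ben

Ben vs Grace: 30–15
Ben vs Quinn: 30–15
Ben vs Carla: 30–15
Ben vs Maya: 30–15
Ben beats every other candidate.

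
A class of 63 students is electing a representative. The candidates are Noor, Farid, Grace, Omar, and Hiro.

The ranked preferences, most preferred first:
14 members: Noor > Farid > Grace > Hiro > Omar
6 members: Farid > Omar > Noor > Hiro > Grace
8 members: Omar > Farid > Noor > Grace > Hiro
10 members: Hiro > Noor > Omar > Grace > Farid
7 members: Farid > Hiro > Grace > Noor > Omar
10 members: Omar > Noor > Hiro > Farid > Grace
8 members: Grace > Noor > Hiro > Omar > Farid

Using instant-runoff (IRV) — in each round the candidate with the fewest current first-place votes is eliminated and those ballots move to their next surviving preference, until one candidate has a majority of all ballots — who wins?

Noor

Round 1: Noor 14, Farid 13, Grace 8, Omar 18, Hiro 10. Grace eliminated.
Round 2: Noor 22, Farid 13, Omar 18, Hiro 10. Hiro eliminated.
Round 3: Noor 32, Farid 13, Omar 18. Noor has a majority (≥32).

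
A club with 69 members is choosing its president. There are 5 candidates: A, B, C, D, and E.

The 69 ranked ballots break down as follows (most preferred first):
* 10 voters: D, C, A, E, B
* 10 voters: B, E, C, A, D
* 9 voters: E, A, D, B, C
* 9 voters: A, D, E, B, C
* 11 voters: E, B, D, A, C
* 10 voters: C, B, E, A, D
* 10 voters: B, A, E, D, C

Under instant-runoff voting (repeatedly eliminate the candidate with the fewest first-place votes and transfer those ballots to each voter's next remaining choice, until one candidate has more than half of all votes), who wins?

E

Round 1: A 9, B 20, C 10, D 10, E 20. A eliminated.
Round 2: B 20, C 10, D 19, E 20. C eliminated.
Round 3: B 30, D 19, E 20. D eliminated.
Round 4: B 30, E 39. E has a majority (≥35).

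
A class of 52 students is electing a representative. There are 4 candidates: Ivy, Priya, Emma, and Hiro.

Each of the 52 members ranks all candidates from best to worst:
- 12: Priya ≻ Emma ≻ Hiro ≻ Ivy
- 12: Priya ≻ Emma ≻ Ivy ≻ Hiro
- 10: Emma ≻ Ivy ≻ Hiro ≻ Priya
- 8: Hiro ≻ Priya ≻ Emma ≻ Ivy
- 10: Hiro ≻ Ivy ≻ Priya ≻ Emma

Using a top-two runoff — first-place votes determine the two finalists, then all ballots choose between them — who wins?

Round 1 first-place votes: Ivy 0, Priya 24, Emma 10, Hiro 18. Priya and Hiro advance.
Runoff: Priya is ranked above Hiro on 24 ballots, Hiro above Priya on 28.

Hiro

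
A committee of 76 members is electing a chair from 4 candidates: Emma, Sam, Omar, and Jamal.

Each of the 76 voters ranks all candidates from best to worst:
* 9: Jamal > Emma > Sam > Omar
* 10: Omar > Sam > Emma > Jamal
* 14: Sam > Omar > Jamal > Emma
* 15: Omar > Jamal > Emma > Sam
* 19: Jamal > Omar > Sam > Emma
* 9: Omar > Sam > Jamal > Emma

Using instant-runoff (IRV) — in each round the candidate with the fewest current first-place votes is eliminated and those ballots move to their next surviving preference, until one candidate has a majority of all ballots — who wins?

Round 1: Emma 0, Sam 14, Omar 34, Jamal 28. Emma eliminated.
Round 2: Sam 14, Omar 34, Jamal 28. Sam eliminated.
Round 3: Omar 48, Jamal 28. Omar has a majority (≥39).

Omar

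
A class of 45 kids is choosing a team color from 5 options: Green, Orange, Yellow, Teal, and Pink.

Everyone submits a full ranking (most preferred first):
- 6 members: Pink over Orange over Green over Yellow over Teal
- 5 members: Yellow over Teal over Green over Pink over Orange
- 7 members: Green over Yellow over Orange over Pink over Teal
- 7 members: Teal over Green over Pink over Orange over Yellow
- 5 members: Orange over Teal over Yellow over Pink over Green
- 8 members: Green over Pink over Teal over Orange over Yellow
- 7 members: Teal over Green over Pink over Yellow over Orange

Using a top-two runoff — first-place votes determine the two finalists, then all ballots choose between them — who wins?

Teal

Round 1 first-place votes: Green 15, Orange 5, Yellow 5, Teal 14, Pink 6. Green and Teal advance.
Runoff: Green is ranked above Teal on 21 ballots, Teal above Green on 24.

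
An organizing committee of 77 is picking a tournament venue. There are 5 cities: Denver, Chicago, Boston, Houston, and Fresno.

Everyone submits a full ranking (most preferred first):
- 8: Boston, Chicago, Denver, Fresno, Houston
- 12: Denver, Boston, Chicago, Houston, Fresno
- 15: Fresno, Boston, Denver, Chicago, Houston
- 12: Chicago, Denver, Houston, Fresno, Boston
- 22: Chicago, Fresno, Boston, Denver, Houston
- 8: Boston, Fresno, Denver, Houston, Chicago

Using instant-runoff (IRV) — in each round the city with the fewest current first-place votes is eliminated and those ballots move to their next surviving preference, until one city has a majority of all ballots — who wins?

Boston

Round 1: Denver 12, Chicago 34, Boston 16, Houston 0, Fresno 15. Houston eliminated.
Round 2: Denver 12, Chicago 34, Boston 16, Fresno 15. Denver eliminated.
Round 3: Chicago 34, Boston 28, Fresno 15. Fresno eliminated.
Round 4: Chicago 34, Boston 43. Boston has a majority (≥39).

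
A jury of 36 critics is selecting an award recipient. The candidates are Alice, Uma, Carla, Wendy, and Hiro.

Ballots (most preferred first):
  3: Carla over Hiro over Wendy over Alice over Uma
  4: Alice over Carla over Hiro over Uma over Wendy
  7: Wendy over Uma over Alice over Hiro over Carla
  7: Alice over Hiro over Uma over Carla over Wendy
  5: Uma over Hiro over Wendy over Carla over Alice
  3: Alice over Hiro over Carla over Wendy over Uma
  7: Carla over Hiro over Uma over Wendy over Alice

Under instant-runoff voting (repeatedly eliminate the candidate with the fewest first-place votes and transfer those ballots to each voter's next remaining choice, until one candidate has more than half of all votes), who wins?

Wendy

Round 1: Alice 14, Uma 5, Carla 10, Wendy 7, Hiro 0. Hiro eliminated.
Round 2: Alice 14, Uma 5, Carla 10, Wendy 7. Uma eliminated.
Round 3: Alice 14, Carla 10, Wendy 12. Carla eliminated.
Round 4: Alice 14, Wendy 22. Wendy has a majority (≥19).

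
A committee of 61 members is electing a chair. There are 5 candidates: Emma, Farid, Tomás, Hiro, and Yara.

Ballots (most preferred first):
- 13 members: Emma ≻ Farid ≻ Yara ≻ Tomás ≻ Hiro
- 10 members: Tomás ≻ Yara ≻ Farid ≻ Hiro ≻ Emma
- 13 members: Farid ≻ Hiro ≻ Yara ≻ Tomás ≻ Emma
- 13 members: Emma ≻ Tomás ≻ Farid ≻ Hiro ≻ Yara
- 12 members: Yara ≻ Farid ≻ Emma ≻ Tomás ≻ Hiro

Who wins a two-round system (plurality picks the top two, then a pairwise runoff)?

Farid

Round 1 first-place votes: Emma 26, Farid 13, Tomás 10, Hiro 0, Yara 12. Emma and Farid advance.
Runoff: Emma is ranked above Farid on 26 ballots, Farid above Emma on 35.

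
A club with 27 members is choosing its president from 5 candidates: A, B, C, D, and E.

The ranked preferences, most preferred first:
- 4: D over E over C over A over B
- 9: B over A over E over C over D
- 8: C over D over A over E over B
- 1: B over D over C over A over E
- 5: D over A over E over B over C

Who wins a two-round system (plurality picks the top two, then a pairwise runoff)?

D

Round 1 first-place votes: A 0, B 10, C 8, D 9, E 0. B and D advance.
Runoff: B is ranked above D on 10 ballots, D above B on 17.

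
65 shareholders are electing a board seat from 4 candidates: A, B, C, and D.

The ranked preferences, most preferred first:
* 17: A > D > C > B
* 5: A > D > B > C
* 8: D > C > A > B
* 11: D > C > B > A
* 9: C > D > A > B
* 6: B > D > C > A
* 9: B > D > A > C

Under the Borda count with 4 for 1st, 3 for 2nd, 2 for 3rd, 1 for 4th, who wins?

A: 17×4 + 5×4 + 8×2 + 11×1 + 9×2 + 6×1 + 9×2 = 157
B: 17×1 + 5×2 + 8×1 + 11×2 + 9×1 + 6×4 + 9×4 = 126
C: 17×2 + 5×1 + 8×3 + 11×3 + 9×4 + 6×2 + 9×1 = 153
D: 17×3 + 5×3 + 8×4 + 11×4 + 9×3 + 6×3 + 9×3 = 214

D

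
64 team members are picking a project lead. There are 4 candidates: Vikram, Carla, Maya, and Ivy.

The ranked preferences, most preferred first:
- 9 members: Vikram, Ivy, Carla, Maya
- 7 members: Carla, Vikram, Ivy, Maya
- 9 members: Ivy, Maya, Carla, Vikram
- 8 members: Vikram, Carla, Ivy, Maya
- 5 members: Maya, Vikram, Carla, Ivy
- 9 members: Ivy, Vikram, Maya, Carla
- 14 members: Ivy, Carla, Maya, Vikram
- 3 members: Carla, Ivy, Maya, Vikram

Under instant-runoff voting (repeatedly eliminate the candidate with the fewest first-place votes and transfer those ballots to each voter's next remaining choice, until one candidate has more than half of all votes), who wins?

Ivy

Round 1: Vikram 17, Carla 10, Maya 5, Ivy 32. Maya eliminated.
Round 2: Vikram 22, Carla 10, Ivy 32. Carla eliminated.
Round 3: Vikram 29, Ivy 35. Ivy has a majority (≥33).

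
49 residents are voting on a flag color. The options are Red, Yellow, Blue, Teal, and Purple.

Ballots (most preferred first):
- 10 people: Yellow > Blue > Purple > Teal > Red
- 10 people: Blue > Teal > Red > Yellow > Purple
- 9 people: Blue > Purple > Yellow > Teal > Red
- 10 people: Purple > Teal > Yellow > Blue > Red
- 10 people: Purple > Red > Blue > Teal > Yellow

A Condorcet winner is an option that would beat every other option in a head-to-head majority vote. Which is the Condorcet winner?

Blue vs Red: 39–10
Blue vs Yellow: 29–20
Blue vs Teal: 39–10
Blue vs Purple: 29–20
Blue beats every other option.

Blue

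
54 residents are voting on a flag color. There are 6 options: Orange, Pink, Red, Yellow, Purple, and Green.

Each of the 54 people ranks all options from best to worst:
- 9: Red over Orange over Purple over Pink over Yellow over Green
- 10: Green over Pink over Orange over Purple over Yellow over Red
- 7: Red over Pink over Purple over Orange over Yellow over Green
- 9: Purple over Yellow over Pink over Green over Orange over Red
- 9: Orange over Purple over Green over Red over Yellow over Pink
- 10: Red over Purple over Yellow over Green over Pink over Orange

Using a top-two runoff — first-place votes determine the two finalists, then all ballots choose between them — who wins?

Round 1 first-place votes: Orange 9, Pink 0, Red 26, Yellow 0, Purple 9, Green 10. Red and Green advance.
Runoff: Red is ranked above Green on 26 ballots, Green above Red on 28.

Green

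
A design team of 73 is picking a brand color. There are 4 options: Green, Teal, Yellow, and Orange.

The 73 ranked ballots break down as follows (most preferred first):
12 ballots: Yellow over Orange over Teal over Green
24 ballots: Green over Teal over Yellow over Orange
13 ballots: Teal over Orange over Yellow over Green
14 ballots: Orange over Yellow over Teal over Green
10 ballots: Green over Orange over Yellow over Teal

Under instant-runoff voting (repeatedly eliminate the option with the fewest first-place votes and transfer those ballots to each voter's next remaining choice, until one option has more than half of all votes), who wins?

Orange

Round 1: Green 34, Teal 13, Yellow 12, Orange 14. Yellow eliminated.
Round 2: Green 34, Teal 13, Orange 26. Teal eliminated.
Round 3: Green 34, Orange 39. Orange has a majority (≥37).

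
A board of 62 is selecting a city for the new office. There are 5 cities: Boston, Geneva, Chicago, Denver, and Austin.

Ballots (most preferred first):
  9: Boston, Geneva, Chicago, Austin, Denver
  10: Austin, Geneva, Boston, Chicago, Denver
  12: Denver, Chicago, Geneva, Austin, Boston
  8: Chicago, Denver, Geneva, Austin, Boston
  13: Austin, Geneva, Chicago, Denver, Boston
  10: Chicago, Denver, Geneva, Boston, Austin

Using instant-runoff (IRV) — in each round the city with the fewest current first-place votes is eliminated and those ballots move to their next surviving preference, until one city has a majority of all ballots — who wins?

Round 1: Boston 9, Geneva 0, Chicago 18, Denver 12, Austin 23. Geneva eliminated.
Round 2: Boston 9, Chicago 18, Denver 12, Austin 23. Boston eliminated.
Round 3: Chicago 27, Denver 12, Austin 23. Denver eliminated.
Round 4: Chicago 39, Austin 23. Chicago has a majority (≥32).

Chicago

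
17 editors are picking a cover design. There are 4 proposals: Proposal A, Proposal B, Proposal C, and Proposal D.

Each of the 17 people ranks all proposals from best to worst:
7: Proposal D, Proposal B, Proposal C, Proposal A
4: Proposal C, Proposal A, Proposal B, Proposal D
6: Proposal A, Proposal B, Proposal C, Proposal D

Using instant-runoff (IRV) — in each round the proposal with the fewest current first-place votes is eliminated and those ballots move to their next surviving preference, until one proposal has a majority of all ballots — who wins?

Proposal A

Round 1: Proposal A 6, Proposal B 0, Proposal C 4, Proposal D 7. Proposal B eliminated.
Round 2: Proposal A 6, Proposal C 4, Proposal D 7. Proposal C eliminated.
Round 3: Proposal A 10, Proposal D 7. Proposal A has a majority (≥9).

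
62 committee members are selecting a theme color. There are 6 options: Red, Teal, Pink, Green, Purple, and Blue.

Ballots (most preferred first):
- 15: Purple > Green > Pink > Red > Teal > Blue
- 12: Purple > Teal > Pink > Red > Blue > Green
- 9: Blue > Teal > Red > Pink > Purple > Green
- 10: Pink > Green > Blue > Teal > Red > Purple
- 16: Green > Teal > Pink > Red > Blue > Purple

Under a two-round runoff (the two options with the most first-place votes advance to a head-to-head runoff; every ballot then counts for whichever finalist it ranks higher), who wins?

Round 1 first-place votes: Red 0, Teal 0, Pink 10, Green 16, Purple 27, Blue 9. Purple and Green advance.
Runoff: Purple is ranked above Green on 36 ballots, Green above Purple on 26.

Purple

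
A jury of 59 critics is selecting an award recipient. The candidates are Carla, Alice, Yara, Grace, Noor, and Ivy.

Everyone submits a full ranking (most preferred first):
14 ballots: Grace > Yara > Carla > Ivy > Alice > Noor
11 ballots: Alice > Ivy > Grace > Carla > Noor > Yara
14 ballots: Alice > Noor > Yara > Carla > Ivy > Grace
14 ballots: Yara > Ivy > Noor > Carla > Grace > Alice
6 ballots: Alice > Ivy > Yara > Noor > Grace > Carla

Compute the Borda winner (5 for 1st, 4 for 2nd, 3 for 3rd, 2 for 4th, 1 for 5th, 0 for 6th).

Yara

Carla: 14×3 + 11×2 + 14×2 + 14×2 + 6×0 = 120
Alice: 14×1 + 11×5 + 14×5 + 14×0 + 6×5 = 169
Yara: 14×4 + 11×0 + 14×3 + 14×5 + 6×3 = 186
Grace: 14×5 + 11×3 + 14×0 + 14×1 + 6×1 = 123
Noor: 14×0 + 11×1 + 14×4 + 14×3 + 6×2 = 121
Ivy: 14×2 + 11×4 + 14×1 + 14×4 + 6×4 = 166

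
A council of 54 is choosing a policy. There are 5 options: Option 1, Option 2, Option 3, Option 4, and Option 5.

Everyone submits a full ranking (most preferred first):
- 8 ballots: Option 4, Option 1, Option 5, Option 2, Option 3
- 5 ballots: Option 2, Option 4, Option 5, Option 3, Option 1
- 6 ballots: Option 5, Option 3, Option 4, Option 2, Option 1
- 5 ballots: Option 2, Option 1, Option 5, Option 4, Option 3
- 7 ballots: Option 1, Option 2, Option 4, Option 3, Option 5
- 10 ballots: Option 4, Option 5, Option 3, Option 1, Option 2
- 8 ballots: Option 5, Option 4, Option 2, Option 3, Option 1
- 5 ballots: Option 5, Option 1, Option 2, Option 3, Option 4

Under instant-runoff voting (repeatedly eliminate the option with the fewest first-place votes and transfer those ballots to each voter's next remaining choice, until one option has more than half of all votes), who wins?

Round 1: Option 1 7, Option 2 10, Option 3 0, Option 4 18, Option 5 19. Option 3 eliminated.
Round 2: Option 1 7, Option 2 10, Option 4 18, Option 5 19. Option 1 eliminated.
Round 3: Option 2 17, Option 4 18, Option 5 19. Option 2 eliminated.
Round 4: Option 4 30, Option 5 24. Option 4 has a majority (≥28).

Option 4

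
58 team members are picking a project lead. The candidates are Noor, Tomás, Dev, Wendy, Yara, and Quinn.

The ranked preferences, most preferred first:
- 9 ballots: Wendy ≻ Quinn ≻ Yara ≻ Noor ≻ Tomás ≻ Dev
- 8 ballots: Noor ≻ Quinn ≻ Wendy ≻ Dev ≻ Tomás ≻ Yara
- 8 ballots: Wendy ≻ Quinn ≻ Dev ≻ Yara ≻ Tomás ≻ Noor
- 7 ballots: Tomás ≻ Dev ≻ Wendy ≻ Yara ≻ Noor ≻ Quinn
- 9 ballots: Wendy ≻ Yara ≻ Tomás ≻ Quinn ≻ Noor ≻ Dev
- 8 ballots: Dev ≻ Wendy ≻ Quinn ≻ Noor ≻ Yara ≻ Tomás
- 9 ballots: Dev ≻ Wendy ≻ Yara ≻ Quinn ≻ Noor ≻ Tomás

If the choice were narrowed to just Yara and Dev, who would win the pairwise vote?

Yara is ranked above Dev on 18 ballots; Dev above Yara on 40.

Dev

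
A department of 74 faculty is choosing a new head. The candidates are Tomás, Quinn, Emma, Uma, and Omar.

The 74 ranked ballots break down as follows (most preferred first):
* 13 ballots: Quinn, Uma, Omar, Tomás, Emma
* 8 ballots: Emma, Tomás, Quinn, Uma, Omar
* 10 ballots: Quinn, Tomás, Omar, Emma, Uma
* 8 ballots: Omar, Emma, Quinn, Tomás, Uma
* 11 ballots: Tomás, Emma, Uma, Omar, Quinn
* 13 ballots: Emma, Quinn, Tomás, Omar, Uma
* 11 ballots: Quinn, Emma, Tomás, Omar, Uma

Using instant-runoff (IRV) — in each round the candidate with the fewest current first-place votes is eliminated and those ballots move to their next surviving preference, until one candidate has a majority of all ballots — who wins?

Emma

Round 1: Tomás 11, Quinn 34, Emma 21, Uma 0, Omar 8. Uma eliminated.
Round 2: Tomás 11, Quinn 34, Emma 21, Omar 8. Omar eliminated.
Round 3: Tomás 11, Quinn 34, Emma 29. Tomás eliminated.
Round 4: Quinn 34, Emma 40. Emma has a majority (≥38).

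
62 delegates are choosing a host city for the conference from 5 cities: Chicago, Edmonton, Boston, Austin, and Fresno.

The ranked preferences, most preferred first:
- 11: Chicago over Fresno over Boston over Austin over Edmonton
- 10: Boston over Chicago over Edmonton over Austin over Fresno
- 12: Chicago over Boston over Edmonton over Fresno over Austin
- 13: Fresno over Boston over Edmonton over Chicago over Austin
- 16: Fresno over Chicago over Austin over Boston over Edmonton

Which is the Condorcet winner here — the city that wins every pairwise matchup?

Chicago vs Edmonton: 49–13
Chicago vs Boston: 39–23
Chicago vs Austin: 62–0
Chicago vs Fresno: 33–29
Chicago beats every other city.

Chicago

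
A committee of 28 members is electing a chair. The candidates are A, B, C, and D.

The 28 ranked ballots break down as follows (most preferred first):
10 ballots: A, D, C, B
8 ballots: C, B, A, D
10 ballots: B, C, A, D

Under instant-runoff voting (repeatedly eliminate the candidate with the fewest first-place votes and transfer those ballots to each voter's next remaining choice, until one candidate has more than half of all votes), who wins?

Round 1: A 10, B 10, C 8, D 0. D eliminated.
Round 2: A 10, B 10, C 8. C eliminated.
Round 3: A 10, B 18. B has a majority (≥15).

B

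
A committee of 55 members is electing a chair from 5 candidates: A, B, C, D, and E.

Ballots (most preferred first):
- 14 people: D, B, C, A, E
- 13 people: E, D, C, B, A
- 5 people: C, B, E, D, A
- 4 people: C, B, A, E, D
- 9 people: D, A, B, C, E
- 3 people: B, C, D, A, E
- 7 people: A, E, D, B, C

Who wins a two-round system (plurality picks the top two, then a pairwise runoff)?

Round 1 first-place votes: A 7, B 3, C 9, D 23, E 13. D and E advance.
Runoff: D is ranked above E on 26 ballots, E above D on 29.

E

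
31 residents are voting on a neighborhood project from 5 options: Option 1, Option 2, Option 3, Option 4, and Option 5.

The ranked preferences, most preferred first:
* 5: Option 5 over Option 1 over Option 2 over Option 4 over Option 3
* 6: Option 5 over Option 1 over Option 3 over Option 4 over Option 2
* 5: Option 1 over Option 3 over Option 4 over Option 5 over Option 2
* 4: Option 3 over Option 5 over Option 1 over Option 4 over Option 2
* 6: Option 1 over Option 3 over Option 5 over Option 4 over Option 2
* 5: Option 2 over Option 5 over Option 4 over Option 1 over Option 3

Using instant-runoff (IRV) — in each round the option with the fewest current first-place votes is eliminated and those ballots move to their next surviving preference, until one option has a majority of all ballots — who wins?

Round 1: Option 1 11, Option 2 5, Option 3 4, Option 4 0, Option 5 11. Option 4 eliminated.
Round 2: Option 1 11, Option 2 5, Option 3 4, Option 5 11. Option 3 eliminated.
Round 3: Option 1 11, Option 2 5, Option 5 15. Option 2 eliminated.
Round 4: Option 1 11, Option 5 20. Option 5 has a majority (≥16).

Option 5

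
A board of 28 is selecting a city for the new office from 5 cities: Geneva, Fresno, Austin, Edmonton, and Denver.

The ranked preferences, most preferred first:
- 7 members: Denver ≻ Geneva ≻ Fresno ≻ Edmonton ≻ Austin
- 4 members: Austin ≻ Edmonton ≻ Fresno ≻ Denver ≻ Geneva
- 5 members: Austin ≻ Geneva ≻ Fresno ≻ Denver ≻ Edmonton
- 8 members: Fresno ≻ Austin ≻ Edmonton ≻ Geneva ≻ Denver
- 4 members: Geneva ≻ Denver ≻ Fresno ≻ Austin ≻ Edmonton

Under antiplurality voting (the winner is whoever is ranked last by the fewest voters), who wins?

Fresno

Last-place votes: Geneva 4, Fresno 0, Austin 7, Edmonton 9, Denver 8.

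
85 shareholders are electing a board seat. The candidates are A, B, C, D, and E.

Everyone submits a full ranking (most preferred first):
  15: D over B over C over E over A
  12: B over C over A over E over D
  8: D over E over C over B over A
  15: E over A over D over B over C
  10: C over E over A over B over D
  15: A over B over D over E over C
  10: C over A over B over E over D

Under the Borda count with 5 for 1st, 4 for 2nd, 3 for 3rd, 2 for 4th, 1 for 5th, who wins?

B

A: 15×1 + 12×3 + 8×1 + 15×4 + 10×3 + 15×5 + 10×4 = 264
B: 15×4 + 12×5 + 8×2 + 15×2 + 10×2 + 15×4 + 10×3 = 276
C: 15×3 + 12×4 + 8×3 + 15×1 + 10×5 + 15×1 + 10×5 = 247
D: 15×5 + 12×1 + 8×5 + 15×3 + 10×1 + 15×3 + 10×1 = 237
E: 15×2 + 12×2 + 8×4 + 15×5 + 10×4 + 15×2 + 10×2 = 251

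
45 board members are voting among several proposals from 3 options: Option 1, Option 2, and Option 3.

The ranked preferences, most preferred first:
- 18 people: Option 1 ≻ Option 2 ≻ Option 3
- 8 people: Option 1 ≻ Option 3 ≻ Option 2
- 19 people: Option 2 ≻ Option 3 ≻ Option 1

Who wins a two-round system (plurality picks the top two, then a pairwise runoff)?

Round 1 first-place votes: Option 1 26, Option 2 19, Option 3 0. Option 1 and Option 2 advance.
Runoff: Option 1 is ranked above Option 2 on 26 ballots, Option 2 above Option 1 on 19.

Option 1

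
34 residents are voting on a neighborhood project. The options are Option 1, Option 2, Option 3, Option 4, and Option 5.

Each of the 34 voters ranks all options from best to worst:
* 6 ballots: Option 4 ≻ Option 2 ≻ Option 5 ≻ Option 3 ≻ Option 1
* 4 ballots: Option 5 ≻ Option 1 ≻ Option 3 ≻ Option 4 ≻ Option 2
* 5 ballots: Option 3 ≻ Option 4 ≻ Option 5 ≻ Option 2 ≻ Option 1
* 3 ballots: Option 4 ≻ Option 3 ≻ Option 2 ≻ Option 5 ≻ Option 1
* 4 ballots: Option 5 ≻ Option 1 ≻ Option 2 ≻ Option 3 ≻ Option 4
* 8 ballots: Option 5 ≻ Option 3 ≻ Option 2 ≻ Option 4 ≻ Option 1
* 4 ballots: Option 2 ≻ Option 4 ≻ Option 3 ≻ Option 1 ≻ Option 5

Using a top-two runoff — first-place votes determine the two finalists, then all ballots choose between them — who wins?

Round 1 first-place votes: Option 1 0, Option 2 4, Option 3 5, Option 4 9, Option 5 16. Option 5 and Option 4 advance.
Runoff: Option 5 is ranked above Option 4 on 16 ballots, Option 4 above Option 5 on 18.

Option 4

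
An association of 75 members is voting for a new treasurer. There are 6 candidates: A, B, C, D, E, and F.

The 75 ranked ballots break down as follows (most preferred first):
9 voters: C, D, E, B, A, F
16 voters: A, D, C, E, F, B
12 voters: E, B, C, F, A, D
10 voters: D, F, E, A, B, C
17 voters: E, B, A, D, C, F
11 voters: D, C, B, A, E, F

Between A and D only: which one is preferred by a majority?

A is ranked above D on 45 ballots; D above A on 30.

A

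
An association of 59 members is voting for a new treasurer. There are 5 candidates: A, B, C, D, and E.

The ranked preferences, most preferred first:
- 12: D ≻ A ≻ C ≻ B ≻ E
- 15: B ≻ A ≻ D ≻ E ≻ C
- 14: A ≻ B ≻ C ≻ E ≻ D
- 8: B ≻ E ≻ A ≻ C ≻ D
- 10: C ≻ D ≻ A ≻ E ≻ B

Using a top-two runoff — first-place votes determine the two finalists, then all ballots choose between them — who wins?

A

Round 1 first-place votes: A 14, B 23, C 10, D 12, E 0. B and A advance.
Runoff: B is ranked above A on 23 ballots, A above B on 36.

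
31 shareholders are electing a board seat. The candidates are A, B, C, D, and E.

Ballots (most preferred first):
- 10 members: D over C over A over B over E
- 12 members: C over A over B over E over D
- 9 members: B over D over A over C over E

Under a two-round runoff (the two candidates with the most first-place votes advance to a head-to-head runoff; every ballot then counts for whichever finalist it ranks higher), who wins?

D

Round 1 first-place votes: A 0, B 9, C 12, D 10, E 0. C and D advance.
Runoff: C is ranked above D on 12 ballots, D above C on 19.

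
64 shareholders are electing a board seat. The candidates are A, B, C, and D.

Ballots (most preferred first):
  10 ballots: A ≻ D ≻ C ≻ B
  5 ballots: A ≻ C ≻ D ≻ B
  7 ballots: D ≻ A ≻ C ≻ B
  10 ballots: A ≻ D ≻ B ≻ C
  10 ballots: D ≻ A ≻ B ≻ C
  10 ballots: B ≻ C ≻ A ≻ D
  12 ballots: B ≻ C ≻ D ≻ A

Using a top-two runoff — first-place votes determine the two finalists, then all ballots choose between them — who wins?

A

Round 1 first-place votes: A 25, B 22, C 0, D 17. A and B advance.
Runoff: A is ranked above B on 42 ballots, B above A on 22.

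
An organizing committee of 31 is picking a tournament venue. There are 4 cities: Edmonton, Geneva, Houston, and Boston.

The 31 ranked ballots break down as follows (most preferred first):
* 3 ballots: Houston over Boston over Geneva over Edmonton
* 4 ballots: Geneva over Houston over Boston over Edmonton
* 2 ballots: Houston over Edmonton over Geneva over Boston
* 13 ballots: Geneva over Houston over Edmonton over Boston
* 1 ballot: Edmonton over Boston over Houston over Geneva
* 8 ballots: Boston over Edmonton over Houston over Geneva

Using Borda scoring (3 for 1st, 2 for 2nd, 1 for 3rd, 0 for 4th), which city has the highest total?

Houston

Edmonton: 3×0 + 4×0 + 2×2 + 13×1 + 1×3 + 8×2 = 36
Geneva: 3×1 + 4×3 + 2×1 + 13×3 + 1×0 + 8×0 = 56
Houston: 3×3 + 4×2 + 2×3 + 13×2 + 1×1 + 8×1 = 58
Boston: 3×2 + 4×1 + 2×0 + 13×0 + 1×2 + 8×3 = 36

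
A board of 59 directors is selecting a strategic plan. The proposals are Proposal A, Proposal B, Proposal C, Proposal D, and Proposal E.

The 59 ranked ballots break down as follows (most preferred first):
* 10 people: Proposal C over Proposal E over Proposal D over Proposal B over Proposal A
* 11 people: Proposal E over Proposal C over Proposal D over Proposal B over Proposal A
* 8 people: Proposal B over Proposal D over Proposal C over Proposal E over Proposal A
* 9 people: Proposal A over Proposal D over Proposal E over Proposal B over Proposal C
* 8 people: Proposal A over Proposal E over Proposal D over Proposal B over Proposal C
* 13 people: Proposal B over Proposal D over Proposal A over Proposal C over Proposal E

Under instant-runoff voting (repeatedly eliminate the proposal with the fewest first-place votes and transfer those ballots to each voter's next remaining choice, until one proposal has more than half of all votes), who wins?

Proposal E

Round 1: Proposal A 17, Proposal B 21, Proposal C 10, Proposal D 0, Proposal E 11. Proposal D eliminated.
Round 2: Proposal A 17, Proposal B 21, Proposal C 10, Proposal E 11. Proposal C eliminated.
Round 3: Proposal A 17, Proposal B 21, Proposal E 21. Proposal A eliminated.
Round 4: Proposal B 21, Proposal E 38. Proposal E has a majority (≥30).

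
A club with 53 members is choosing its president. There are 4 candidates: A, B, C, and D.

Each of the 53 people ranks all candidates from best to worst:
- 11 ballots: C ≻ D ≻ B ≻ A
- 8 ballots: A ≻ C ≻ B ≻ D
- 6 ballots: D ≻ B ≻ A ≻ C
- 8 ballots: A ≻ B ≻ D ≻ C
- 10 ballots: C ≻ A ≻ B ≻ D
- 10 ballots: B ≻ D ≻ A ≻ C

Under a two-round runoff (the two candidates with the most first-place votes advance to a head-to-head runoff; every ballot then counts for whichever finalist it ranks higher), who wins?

Round 1 first-place votes: A 16, B 10, C 21, D 6. C and A advance.
Runoff: C is ranked above A on 21 ballots, A above C on 32.

A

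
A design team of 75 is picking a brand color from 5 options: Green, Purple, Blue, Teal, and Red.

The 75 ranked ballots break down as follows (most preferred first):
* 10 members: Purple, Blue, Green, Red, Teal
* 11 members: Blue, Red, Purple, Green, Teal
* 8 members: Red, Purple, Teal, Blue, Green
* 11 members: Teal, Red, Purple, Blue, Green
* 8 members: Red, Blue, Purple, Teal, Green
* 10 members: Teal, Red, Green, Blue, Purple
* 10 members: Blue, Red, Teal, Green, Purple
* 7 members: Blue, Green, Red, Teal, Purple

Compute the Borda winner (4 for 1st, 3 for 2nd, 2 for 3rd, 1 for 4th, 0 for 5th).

Red

Green: 10×2 + 11×1 + 8×0 + 11×0 + 8×0 + 10×2 + 10×1 + 7×3 = 82
Purple: 10×4 + 11×2 + 8×3 + 11×2 + 8×2 + 10×0 + 10×0 + 7×0 = 124
Blue: 10×3 + 11×4 + 8×1 + 11×1 + 8×3 + 10×1 + 10×4 + 7×4 = 195
Teal: 10×0 + 11×0 + 8×2 + 11×4 + 8×1 + 10×4 + 10×2 + 7×1 = 135
Red: 10×1 + 11×3 + 8×4 + 11×3 + 8×4 + 10×3 + 10×3 + 7×2 = 214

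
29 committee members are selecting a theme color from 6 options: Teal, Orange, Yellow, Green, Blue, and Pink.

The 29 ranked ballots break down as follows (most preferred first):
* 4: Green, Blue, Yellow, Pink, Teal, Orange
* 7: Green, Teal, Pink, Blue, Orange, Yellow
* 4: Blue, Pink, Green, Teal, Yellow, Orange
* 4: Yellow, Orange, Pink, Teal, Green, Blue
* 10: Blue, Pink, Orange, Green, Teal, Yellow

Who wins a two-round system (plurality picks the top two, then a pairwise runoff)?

Green

Round 1 first-place votes: Teal 0, Orange 0, Yellow 4, Green 11, Blue 14, Pink 0. Blue and Green advance.
Runoff: Blue is ranked above Green on 14 ballots, Green above Blue on 15.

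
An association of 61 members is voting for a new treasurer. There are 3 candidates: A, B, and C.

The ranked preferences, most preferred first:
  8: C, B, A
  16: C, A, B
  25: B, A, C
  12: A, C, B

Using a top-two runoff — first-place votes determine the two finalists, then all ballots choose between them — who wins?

Round 1 first-place votes: A 12, B 25, C 24. B and C advance.
Runoff: B is ranked above C on 25 ballots, C above B on 36.

C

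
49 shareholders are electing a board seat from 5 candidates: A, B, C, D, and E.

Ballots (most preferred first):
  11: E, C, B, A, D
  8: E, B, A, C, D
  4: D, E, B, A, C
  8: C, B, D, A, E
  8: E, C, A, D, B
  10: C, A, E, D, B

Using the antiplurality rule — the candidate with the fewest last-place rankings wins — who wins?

Last-place votes: A 0, B 18, C 4, D 19, E 8.

A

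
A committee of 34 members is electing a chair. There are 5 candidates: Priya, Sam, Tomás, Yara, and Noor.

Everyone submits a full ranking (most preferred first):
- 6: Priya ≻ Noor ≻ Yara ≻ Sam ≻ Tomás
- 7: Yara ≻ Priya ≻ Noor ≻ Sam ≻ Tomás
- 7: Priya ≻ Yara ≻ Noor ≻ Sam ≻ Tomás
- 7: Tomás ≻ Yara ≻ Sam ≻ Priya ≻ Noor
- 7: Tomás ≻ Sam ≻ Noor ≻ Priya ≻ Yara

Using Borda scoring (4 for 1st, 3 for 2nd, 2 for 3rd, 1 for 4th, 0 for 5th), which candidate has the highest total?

Priya: 6×4 + 7×3 + 7×4 + 7×1 + 7×1 = 87
Sam: 6×1 + 7×1 + 7×1 + 7×2 + 7×3 = 55
Tomás: 6×0 + 7×0 + 7×0 + 7×4 + 7×4 = 56
Yara: 6×2 + 7×4 + 7×3 + 7×3 + 7×0 = 82
Noor: 6×3 + 7×2 + 7×2 + 7×0 + 7×2 = 60

Priya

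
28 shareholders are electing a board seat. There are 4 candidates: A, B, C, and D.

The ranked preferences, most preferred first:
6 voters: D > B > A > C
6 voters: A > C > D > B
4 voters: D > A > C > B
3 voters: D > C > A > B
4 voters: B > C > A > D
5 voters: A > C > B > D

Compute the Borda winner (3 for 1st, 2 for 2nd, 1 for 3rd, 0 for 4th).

A

A: 6×1 + 6×3 + 4×2 + 3×1 + 4×1 + 5×3 = 54
B: 6×2 + 6×0 + 4×0 + 3×0 + 4×3 + 5×1 = 29
C: 6×0 + 6×2 + 4×1 + 3×2 + 4×2 + 5×2 = 40
D: 6×3 + 6×1 + 4×3 + 3×3 + 4×0 + 5×0 = 45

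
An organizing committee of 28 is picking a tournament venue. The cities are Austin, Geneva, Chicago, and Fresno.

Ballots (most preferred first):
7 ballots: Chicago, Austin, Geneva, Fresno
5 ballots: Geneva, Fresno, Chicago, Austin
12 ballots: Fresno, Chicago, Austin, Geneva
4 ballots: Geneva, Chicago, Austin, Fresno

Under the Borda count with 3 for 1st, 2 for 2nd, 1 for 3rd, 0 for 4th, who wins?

Chicago

Austin: 7×2 + 5×0 + 12×1 + 4×1 = 30
Geneva: 7×1 + 5×3 + 12×0 + 4×3 = 34
Chicago: 7×3 + 5×1 + 12×2 + 4×2 = 58
Fresno: 7×0 + 5×2 + 12×3 + 4×0 = 46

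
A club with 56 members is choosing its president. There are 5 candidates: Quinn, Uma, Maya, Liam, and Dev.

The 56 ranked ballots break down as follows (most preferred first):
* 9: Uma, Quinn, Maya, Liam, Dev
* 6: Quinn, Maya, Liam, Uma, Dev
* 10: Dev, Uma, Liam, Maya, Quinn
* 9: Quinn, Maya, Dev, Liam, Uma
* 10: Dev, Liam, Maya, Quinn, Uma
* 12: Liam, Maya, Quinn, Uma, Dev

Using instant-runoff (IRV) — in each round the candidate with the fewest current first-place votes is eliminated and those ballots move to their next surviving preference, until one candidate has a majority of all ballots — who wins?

Quinn

Round 1: Quinn 15, Uma 9, Maya 0, Liam 12, Dev 20. Maya eliminated.
Round 2: Quinn 15, Uma 9, Liam 12, Dev 20. Uma eliminated.
Round 3: Quinn 24, Liam 12, Dev 20. Liam eliminated.
Round 4: Quinn 36, Dev 20. Quinn has a majority (≥29).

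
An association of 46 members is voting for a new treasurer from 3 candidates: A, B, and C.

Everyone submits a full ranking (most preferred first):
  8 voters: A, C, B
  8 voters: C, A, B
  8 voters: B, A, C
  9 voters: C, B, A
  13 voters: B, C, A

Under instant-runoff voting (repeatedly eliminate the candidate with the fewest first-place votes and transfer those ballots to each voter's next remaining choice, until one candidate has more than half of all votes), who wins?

Round 1: A 8, B 21, C 17. A eliminated.
Round 2: B 21, C 25. C has a majority (≥24).

C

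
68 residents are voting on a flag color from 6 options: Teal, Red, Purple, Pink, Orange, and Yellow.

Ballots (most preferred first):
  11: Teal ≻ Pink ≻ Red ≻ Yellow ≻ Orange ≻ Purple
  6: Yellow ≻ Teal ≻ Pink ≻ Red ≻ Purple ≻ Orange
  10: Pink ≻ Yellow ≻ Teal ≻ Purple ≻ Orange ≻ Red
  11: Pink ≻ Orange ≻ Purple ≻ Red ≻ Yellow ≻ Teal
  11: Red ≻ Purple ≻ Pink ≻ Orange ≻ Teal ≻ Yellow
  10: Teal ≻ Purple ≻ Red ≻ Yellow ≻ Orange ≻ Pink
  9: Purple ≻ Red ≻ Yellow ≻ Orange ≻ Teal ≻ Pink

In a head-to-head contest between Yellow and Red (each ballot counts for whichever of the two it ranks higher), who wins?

Red

Yellow is ranked above Red on 16 ballots; Red above Yellow on 52.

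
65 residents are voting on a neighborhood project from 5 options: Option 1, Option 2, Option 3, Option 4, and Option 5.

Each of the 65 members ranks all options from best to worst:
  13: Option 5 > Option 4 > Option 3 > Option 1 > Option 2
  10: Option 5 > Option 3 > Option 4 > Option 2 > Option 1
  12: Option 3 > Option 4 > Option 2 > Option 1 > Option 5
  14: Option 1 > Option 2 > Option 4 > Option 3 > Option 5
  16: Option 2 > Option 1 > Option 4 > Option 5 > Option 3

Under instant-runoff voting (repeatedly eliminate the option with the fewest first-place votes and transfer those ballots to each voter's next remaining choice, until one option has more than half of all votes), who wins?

Option 2

Round 1: Option 1 14, Option 2 16, Option 3 12, Option 4 0, Option 5 23. Option 4 eliminated.
Round 2: Option 1 14, Option 2 16, Option 3 12, Option 5 23. Option 3 eliminated.
Round 3: Option 1 14, Option 2 28, Option 5 23. Option 1 eliminated.
Round 4: Option 2 42, Option 5 23. Option 2 has a majority (≥33).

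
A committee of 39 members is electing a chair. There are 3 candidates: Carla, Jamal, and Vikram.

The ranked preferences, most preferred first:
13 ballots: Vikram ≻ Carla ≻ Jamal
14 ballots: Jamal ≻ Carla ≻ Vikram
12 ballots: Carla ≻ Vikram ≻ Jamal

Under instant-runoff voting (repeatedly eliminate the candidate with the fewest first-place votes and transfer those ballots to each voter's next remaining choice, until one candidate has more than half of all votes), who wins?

Vikram

Round 1: Carla 12, Jamal 14, Vikram 13. Carla eliminated.
Round 2: Jamal 14, Vikram 25. Vikram has a majority (≥20).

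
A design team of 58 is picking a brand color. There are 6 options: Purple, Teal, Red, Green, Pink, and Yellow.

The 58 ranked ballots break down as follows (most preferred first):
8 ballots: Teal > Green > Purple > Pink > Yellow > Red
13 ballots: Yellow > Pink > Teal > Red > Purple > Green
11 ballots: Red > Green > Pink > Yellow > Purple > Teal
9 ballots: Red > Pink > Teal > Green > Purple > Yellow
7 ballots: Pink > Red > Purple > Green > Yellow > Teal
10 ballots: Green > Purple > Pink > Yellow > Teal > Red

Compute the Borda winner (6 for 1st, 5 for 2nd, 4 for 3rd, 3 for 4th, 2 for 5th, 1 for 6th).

Purple: 8×4 + 13×2 + 11×2 + 9×2 + 7×4 + 10×5 = 176
Teal: 8×6 + 13×4 + 11×1 + 9×4 + 7×1 + 10×2 = 174
Red: 8×1 + 13×3 + 11×6 + 9×6 + 7×5 + 10×1 = 212
Green: 8×5 + 13×1 + 11×5 + 9×3 + 7×3 + 10×6 = 216
Pink: 8×3 + 13×5 + 11×4 + 9×5 + 7×6 + 10×4 = 260
Yellow: 8×2 + 13×6 + 11×3 + 9×1 + 7×2 + 10×3 = 180

Pink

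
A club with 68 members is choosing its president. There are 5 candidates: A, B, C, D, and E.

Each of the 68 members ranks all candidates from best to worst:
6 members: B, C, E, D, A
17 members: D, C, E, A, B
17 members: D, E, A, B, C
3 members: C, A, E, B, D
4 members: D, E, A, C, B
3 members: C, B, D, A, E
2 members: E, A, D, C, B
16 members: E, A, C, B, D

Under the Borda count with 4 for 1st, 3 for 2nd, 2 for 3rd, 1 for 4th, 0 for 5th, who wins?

E

A: 6×0 + 17×1 + 17×2 + 3×3 + 4×2 + 3×1 + 2×3 + 16×3 = 125
B: 6×4 + 17×0 + 17×1 + 3×1 + 4×0 + 3×3 + 2×0 + 16×1 = 69
C: 6×3 + 17×3 + 17×0 + 3×4 + 4×1 + 3×4 + 2×1 + 16×2 = 131
D: 6×1 + 17×4 + 17×4 + 3×0 + 4×4 + 3×2 + 2×2 + 16×0 = 168
E: 6×2 + 17×2 + 17×3 + 3×2 + 4×3 + 3×0 + 2×4 + 16×4 = 187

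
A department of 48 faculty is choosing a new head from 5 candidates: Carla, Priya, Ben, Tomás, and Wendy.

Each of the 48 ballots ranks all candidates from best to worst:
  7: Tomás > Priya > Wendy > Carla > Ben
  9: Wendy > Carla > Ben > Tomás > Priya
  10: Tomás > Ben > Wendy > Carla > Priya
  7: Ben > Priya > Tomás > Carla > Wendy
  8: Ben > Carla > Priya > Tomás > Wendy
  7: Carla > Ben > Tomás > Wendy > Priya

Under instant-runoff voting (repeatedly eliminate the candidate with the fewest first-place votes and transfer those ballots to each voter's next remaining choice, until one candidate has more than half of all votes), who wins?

Round 1: Carla 7, Priya 0, Ben 15, Tomás 17, Wendy 9. Priya eliminated.
Round 2: Carla 7, Ben 15, Tomás 17, Wendy 9. Carla eliminated.
Round 3: Ben 22, Tomás 17, Wendy 9. Wendy eliminated.
Round 4: Ben 31, Tomás 17. Ben has a majority (≥25).

Ben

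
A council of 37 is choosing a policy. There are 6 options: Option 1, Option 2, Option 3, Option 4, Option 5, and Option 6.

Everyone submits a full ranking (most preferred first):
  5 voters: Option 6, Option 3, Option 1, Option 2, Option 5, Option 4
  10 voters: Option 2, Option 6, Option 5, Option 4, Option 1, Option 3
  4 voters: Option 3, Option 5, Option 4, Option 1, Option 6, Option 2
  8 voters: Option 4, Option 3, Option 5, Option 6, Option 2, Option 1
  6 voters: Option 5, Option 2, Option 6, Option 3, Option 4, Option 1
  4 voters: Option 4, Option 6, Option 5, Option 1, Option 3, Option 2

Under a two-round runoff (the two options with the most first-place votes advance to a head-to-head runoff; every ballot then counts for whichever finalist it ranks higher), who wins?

Option 2

Round 1 first-place votes: Option 1 0, Option 2 10, Option 3 4, Option 4 12, Option 5 6, Option 6 5. Option 4 and Option 2 advance.
Runoff: Option 4 is ranked above Option 2 on 16 ballots, Option 2 above Option 4 on 21.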